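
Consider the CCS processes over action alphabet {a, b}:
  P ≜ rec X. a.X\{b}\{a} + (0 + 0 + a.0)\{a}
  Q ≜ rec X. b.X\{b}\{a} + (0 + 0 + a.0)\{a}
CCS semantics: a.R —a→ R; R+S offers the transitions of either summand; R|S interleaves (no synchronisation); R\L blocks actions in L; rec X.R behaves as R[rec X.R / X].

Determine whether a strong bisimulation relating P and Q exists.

Reachable graph of P (2 states):
  s0 = rec X. a.X\{b}\{a} + (0 + 0 + a.0)\{a} :: —a→ s1
  s1 = (rec X. a.X\{b}\{a} + (0 + 0 + a.0)\{a})\{b}\{a} :: stopped
Reachable graph of Q (2 states):
  t0 = rec X. b.X\{b}\{a} + (0 + 0 + a.0)\{a} :: —b→ t1
  t1 = (rec X. b.X\{b}\{a} + (0 + 0 + a.0)\{a})\{b}\{a} :: stopped
Partition-refinement fixed point:
  B0 = {s0}
  B1 = {s1, t1}
  B2 = {t0}
s0 ∈ B0, t0 ∈ B2 → different blocks

NO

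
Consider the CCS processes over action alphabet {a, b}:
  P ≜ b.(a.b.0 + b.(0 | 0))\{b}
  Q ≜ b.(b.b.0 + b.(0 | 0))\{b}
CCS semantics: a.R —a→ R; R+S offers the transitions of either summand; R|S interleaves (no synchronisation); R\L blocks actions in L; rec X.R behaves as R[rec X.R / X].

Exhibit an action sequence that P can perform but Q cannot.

ba

P's transition system — 3 states:
  s0 = b.(a.b.0 + b.(0 | 0))\{b} | ··b··> s1
  s1 = (a.b.0 + b.(0 | 0))\{b} | ··a··> s2
  s2 = (b.0)\{b} | ∅
Q's transition system — 2 states:
  t0 = b.(b.b.0 + b.(0 | 0))\{b} | ··b··> t1
  t1 = (b.b.0 + b.(0 | 0))\{b} | ∅
Run σ = ⟨ba⟩ on P: start {s0}
  [1] b ⇒ {s1}
  [2] a ⇒ {s2}
  P completes σ.
Run σ = ⟨ba⟩ on Q: start {t0}
  [1] b ⇒ {t1}
  [2] a ⇒ no successor for Q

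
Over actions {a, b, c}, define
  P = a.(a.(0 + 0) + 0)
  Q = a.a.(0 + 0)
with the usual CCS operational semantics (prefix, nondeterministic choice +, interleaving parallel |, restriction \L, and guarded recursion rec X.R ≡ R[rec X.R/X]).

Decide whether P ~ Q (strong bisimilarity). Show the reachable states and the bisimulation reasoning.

P's transition system — 3 states:
  p0 = a.(a.(0 + 0) + 0) | -a-> p1
  p1 = a.(0 + 0) + 0 | -a-> p2
  p2 = 0 + 0 | deadlocked
Q's transition system — 3 states:
  q0 = a.a.(0 + 0) | -a-> q1
  q1 = a.(0 + 0) | -a-> q2
  q2 = 0 + 0 | deadlocked
Partition-refinement fixed point:
  B0 = {p0, q0}
  B1 = {p1, q1}
  B2 = {p2, q2}
p0 ∈ B0, q0 ∈ B0 → same block

bisimilar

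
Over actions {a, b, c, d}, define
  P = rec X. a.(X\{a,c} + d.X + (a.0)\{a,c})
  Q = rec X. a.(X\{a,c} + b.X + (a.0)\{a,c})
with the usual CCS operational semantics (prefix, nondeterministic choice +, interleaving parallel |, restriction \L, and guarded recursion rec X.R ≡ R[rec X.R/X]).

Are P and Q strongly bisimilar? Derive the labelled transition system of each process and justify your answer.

P's transition system — 2 states:
  m0 = rec X. a.(X\{a,c} + d.X + (a.0)\{a,c}) → —a→ m1
  m1 = (rec X. a.(X\{a,c} + d.X + (a.0)\{a,c}))\{a,c} + d.(rec X. a.(X\{a,c} + d.X + (a.0)\{a,c})) + (a.0)\{a,c} → —d→ m0
Q's transition system — 2 states:
  n0 = rec X. a.(X\{a,c} + b.X + (a.0)\{a,c}) → —a→ n1
  n1 = (rec X. a.(X\{a,c} + b.X + (a.0)\{a,c}))\{a,c} + b.(rec X. a.(X\{a,c} + b.X + (a.0)\{a,c})) + (a.0)\{a,c} → —b→ n0
Partition-refinement fixed point:
  B0 = {m0}
  B1 = {m1}
  B2 = {n0}
  B3 = {n1}
m0 ∈ B0, n0 ∈ B2 → different blocks

P ≁ Q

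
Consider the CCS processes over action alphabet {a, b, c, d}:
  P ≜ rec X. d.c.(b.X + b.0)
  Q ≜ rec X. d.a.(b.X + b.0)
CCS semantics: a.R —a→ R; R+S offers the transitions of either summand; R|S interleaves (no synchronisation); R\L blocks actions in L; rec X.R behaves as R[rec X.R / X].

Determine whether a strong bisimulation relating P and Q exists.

P's transition system — 4 states:
  p0 = rec X. d.c.(b.X + b.0) :: =d=> p1
  p1 = c.(b.(rec X. d.c.(b.X + b.0)) + b.0) :: =c=> p2
  p2 = b.(rec X. d.c.(b.X + b.0)) + b.0 :: =b=> p0, =b=> p3
  p3 = 0 :: ·
Q's transition system — 4 states:
  q0 = rec X. d.a.(b.X + b.0) :: =d=> q1
  q1 = a.(b.(rec X. d.a.(b.X + b.0)) + b.0) :: =a=> q2
  q2 = b.(rec X. d.a.(b.X + b.0)) + b.0 :: =b=> q0, =b=> q3
  q3 = 0 :: ·
Bisimilarity quotient blocks:
  B0 = {p0}
  B1 = {p1}
  B2 = {p2}
  B3 = {p3, q3}
  B4 = {q0}
  B5 = {q1}
  B6 = {q2}
p0 ∈ B0, q0 ∈ B4 → different blocks

NO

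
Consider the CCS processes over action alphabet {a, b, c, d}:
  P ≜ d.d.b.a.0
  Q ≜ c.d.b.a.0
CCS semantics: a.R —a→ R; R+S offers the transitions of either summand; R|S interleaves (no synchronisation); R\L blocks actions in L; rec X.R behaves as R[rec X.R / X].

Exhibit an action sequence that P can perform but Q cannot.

d

P's transition system — 5 states:
  s0 = d.d.b.a.0 → ··d··> s1
  s1 = d.b.a.0 → ··d··> s2
  s2 = b.a.0 → ··b··> s3
  s3 = a.0 → ··a··> s4
  s4 = 0 → ·
Q's transition system — 5 states:
  t0 = c.d.b.a.0 → ··c··> t1
  t1 = d.b.a.0 → ··d··> t2
  t2 = b.a.0 → ··b··> t3
  t3 = a.0 → ··a··> t4
  t4 = 0 → ·
Trace ⟨d⟩ through P, begin at {s0}:
  [1] d ⇒ {s1}
  P completes σ.
Trace ⟨d⟩ through Q, begin at {t0}:
  [1] d ⇒ ∅  — Q cannot continue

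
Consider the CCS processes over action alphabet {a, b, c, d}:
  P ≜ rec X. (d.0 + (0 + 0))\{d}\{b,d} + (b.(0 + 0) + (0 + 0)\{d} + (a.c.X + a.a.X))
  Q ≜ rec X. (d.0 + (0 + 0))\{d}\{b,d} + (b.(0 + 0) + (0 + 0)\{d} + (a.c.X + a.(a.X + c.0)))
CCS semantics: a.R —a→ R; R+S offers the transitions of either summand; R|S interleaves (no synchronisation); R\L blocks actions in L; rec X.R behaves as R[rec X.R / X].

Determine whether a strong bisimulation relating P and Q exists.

P ≁ Q

Reachable graph of P (4 states):
  m0 = rec X. (d.0 + (0 + 0))\{d}\{b,d} + (b.(0 + 0) + (0 + 0)\{d} + (a.c.X + a.a.X)) :: —a→ m1, —a→ m2, —b→ m3
  m1 = a.(rec X. (d.0 + (0 + 0))\{d}\{b,d} + (b.(0 + 0) + (0 + 0)\{d} + (a.c.X + a.a.X))) :: —a→ m0
  m2 = c.(rec X. (d.0 + (0 + 0))\{d}\{b,d} + (b.(0 + 0) + (0 + 0)\{d} + (a.c.X + a.a.X))) :: —c→ m0
  m3 = 0 + 0 :: stopped
Reachable graph of Q (5 states):
  n0 = rec X. (d.0 + (0 + 0))\{d}\{b,d} + (b.(0 + 0) + (0 + 0)\{d} + (a.c.X + a.(a.X + c.0))) :: —a→ n1, —a→ n2, —b→ n3
  n1 = a.(rec X. (d.0 + (0 + 0))\{d}\{b,d} + (b.(0 + 0) + (0 + 0)\{d} + (a.c.X + a.(a.X + c.0)))) + c.0 :: —a→ n0, —c→ n4
  n2 = c.(rec X. (d.0 + (0 + 0))\{d}\{b,d} + (b.(0 + 0) + (0 + 0)\{d} + (a.c.X + a.(a.X + c.0)))) :: —c→ n0
  n3 = 0 + 0 :: stopped
  n4 = 0 :: stopped
Bisimilarity quotient blocks:
  B0 = {m0}
  B1 = {m1}
  B2 = {m2}
  B3 = {m3, n3, n4}
  B4 = {n0}
  B5 = {n1}
  B6 = {n2}
m0 ∈ B0, n0 ∈ B4 → different blocks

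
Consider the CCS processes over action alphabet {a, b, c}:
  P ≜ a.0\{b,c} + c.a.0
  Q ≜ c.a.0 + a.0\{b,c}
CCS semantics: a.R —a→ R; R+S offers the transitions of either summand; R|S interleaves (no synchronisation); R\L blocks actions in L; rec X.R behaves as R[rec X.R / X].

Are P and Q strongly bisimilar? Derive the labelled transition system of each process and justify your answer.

LTS(P): 4 reachable states
  m0 = a.0\{b,c} + c.a.0 → ··a··> m1, ··c··> m2
  m1 = 0\{b,c} → ∅
  m2 = a.0 → ··a··> m3
  m3 = 0 → ∅
LTS(Q): 4 reachable states
  n0 = c.a.0 + a.0\{b,c} → ··a··> n1, ··c··> n2
  n1 = 0\{b,c} → ∅
  n2 = a.0 → ··a··> n3
  n3 = 0 → ∅
Partition-refinement fixed point:
  B0 = {m0, n0}
  B1 = {m1, m3, n1, n3}
  B2 = {m2, n2}
m0 ∈ B0, n0 ∈ B0 → same block

YES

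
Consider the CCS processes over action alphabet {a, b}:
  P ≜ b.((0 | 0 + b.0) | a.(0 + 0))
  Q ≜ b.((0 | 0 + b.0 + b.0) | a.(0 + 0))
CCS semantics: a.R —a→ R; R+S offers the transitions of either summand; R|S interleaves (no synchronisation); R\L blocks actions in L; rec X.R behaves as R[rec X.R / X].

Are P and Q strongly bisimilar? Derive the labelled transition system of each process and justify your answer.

bisimilar

P's transition system — 5 states:
  m0 = b.((0 | 0 + b.0) | a.(0 + 0)) ⊢ ··b··> m1
  m1 = (0 | 0 + b.0) | a.(0 + 0) ⊢ ··a··> m2, ··b··> m3
  m2 = (0 | 0 + b.0) | (0 + 0) ⊢ ··b··> m4
  m3 = 0 | a.(0 + 0) ⊢ ··a··> m4
  m4 = 0 | (0 + 0) ⊢ ·
Q's transition system — 5 states:
  n0 = b.((0 | 0 + b.0 + b.0) | a.(0 + 0)) ⊢ ··b··> n1
  n1 = (0 | 0 + b.0 + b.0) | a.(0 + 0) ⊢ ··a··> n2, ··b··> n3
  n2 = (0 | 0 + b.0 + b.0) | (0 + 0) ⊢ ··b··> n4
  n3 = 0 | a.(0 + 0) ⊢ ··a··> n4
  n4 = 0 | (0 + 0) ⊢ ·
Partition-refinement fixed point:
  B0 = {m0, n0}
  B1 = {m1, n1}
  B2 = {m2, n2}
  B3 = {m4, n4}
  B4 = {m3, n3}
m0 ∈ B0, n0 ∈ B0 → same block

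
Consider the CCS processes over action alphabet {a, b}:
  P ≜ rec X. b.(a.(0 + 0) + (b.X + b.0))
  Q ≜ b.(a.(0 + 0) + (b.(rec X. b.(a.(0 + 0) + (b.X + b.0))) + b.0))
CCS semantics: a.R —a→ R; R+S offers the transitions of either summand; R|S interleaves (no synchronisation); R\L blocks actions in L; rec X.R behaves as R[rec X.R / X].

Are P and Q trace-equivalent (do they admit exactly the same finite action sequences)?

Reachable graph of P (4 states):
  u0 = rec X. b.(a.(0 + 0) + (b.X + b.0)) | —b→ u1
  u1 = a.(0 + 0) + (b.(rec X. b.(a.(0 + 0) + (b.X + b.0))) + b.0) | —a→ u2, —b→ u0, —b→ u3
  u2 = 0 + 0 | (no moves)
  u3 = 0 | (no moves)
Reachable graph of Q (5 states):
  v0 = b.(a.(0 + 0) + (b.(rec X. b.(a.(0 + 0) + (b.X + b.0))) + b.0)) | —b→ v1
  v1 = a.(0 + 0) + (b.(rec X. b.(a.(0 + 0) + (b.X + b.0))) + b.0) | —a→ v2, —b→ v3, —b→ v4
  v2 = 0 + 0 | (no moves)
  v3 = 0 | (no moves)
  v4 = rec X. b.(a.(0 + 0) + (b.X + b.0)) | —b→ v1
Partition-refinement fixed point:
  B0 = {u0, v0, v4}
  B1 = {u1, v1}
  B2 = {u2, u3, v2, v3}
u0 ∈ B0, v0 ∈ B0 → same block
Bisimilar ⇒ trace-equivalent.

traces(P) = traces(Q)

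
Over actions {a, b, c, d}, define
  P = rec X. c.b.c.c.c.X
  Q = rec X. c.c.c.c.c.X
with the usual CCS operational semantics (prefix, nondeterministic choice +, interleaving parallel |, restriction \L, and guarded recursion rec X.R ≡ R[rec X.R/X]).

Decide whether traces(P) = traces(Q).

trace-distinct — witness ⟨cb⟩

P's transition system — 5 states:
  s0 = rec X. c.b.c.c.c.X ⊢ —c→ s1
  s1 = b.c.c.c.(rec X. c.b.c.c.c.X) ⊢ —b→ s2
  s2 = c.c.c.(rec X. c.b.c.c.c.X) ⊢ —c→ s3
  s3 = c.c.(rec X. c.b.c.c.c.X) ⊢ —c→ s4
  s4 = c.(rec X. c.b.c.c.c.X) ⊢ —c→ s0
Q's transition system — 5 states:
  t0 = rec X. c.c.c.c.c.X ⊢ —c→ t1
  t1 = c.c.c.c.(rec X. c.c.c.c.c.X) ⊢ —c→ t2
  t2 = c.c.c.(rec X. c.c.c.c.c.X) ⊢ —c→ t3
  t3 = c.c.(rec X. c.c.c.c.c.X) ⊢ —c→ t4
  t4 = c.(rec X. c.c.c.c.c.X) ⊢ —c→ t0
Run σ = ⟨cb⟩ on P: start {s0}
  after c @ step 1: {s1}
  after b @ step 2: {s2}
  ✓ P
Run σ = ⟨cb⟩ on Q: start {t0}
  after c @ step 1: {t1}
  after b @ step 2: ∅ (Q stuck)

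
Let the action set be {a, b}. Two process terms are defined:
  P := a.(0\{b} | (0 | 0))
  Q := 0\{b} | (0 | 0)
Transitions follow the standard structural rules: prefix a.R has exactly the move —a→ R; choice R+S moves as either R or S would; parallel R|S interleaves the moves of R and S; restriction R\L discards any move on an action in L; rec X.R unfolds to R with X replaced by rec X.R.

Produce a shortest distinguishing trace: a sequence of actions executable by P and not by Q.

LTS(P): 2 reachable states
  p0 = a.(0\{b} | (0 | 0)) → —a→ p1
  p1 = 0\{b} | (0 | 0) → (no moves)
LTS(Q): 1 reachable states
  q0 = 0\{b} | (0 | 0) → (no moves)
Run σ = ⟨a⟩ on P: start {p0}
  [1] a ⇒ {p1}
  P completes σ.
Run σ = ⟨a⟩ on Q: start {q0}
  [1] a ⇒ ∅  — Q cannot continue

a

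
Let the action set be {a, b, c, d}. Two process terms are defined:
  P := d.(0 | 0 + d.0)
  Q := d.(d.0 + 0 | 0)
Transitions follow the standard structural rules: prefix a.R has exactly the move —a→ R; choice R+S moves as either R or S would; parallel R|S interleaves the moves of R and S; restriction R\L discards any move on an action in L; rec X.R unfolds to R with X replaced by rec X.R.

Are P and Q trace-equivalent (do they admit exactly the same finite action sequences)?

LTS(P): 3 reachable states
  s0 = d.(0 | 0 + d.0) ⊢ -d-> s1
  s1 = 0 | 0 + d.0 ⊢ -d-> s2
  s2 = 0 ⊢ (no moves)
LTS(Q): 3 reachable states
  t0 = d.(d.0 + 0 | 0) ⊢ -d-> t1
  t1 = d.0 + 0 | 0 ⊢ -d-> t2
  t2 = 0 ⊢ (no moves)
Coarsest stable partition (strong bisimilarity classes):
  B0 = {s0, t0}
  B1 = {s1, t1}
  B2 = {s2, t2}
s0 ∈ B0, t0 ∈ B0 → same block
Bisimilar ⇒ trace-equivalent.

YES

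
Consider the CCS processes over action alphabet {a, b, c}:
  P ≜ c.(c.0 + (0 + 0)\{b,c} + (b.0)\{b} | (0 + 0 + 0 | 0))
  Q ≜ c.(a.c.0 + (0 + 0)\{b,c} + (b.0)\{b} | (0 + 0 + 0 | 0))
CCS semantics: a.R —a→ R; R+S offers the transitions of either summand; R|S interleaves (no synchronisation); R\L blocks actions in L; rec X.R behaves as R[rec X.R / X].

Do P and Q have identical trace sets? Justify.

P's transition system — 3 states:
  s0 = c.(c.0 + (0 + 0)\{b,c} + (b.0)\{b} | (0 + 0 + 0 | 0)) → ··c··> s1
  s1 = c.0 + (0 + 0)\{b,c} + (b.0)\{b} | (0 + 0 + 0 | 0) → ··c··> s2
  s2 = 0 → (no moves)
Q's transition system — 4 states:
  t0 = c.(a.c.0 + (0 + 0)\{b,c} + (b.0)\{b} | (0 + 0 + 0 | 0)) → ··c··> t1
  t1 = a.c.0 + (0 + 0)\{b,c} + (b.0)\{b} | (0 + 0 + 0 | 0) → ··a··> t2
  t2 = c.0 → ··c··> t3
  t3 = 0 → (no moves)
Executing cc from P (initial set {s0}):
  step 1 (c): {s1}
  step 2 (c): {s2}
  — P admits the full trace.
Executing cc from Q (initial set {t0}):
  step 1 (c): {t1}
  step 2 (c): ∅  — Q cannot continue

trace-distinct — witness ⟨cc⟩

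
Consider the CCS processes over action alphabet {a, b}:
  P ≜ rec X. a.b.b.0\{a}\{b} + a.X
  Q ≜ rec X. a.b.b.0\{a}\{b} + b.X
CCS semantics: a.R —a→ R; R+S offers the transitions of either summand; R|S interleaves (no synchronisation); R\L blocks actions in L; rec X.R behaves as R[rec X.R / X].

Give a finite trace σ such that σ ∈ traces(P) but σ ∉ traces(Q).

aa

LTS(P): 4 reachable states
  u0 = rec X. a.b.b.0\{a}\{b} + a.X | -a-> u0, -a-> u1
  u1 = b.b.0\{a}\{b} | -b-> u2
  u2 = b.0\{a}\{b} | -b-> u3
  u3 = 0\{a}\{b} | deadlocked
LTS(Q): 4 reachable states
  v0 = rec X. a.b.b.0\{a}\{b} + b.X | -a-> v1, -b-> v0
  v1 = b.b.0\{a}\{b} | -b-> v2
  v2 = b.0\{a}\{b} | -b-> v3
  v3 = 0\{a}\{b} | deadlocked
Trace ⟨aa⟩ through P, begin at {u0}:
  after a @ step 1: {u0, u1}
  after a @ step 2: {u0, u1}
  — P admits the full trace.
Trace ⟨aa⟩ through Q, begin at {v0}:
  after a @ step 1: {v1}
  after a @ step 2: ∅  — Q cannot continue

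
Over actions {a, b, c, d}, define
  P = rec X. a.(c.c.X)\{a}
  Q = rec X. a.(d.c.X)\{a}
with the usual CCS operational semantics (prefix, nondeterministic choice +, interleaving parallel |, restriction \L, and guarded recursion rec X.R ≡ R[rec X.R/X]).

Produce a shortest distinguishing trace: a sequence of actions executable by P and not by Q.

ac

Reachable graph of P (4 states):
  u0 = rec X. a.(c.c.X)\{a} has moves ··a··> u1
  u1 = (c.c.(rec X. a.(c.c.X)\{a}))\{a} has moves ··c··> u2
  u2 = (c.(rec X. a.(c.c.X)\{a}))\{a} has moves ··c··> u3
  u3 = (rec X. a.(c.c.X)\{a})\{a} has moves ·
Reachable graph of Q (4 states):
  v0 = rec X. a.(d.c.X)\{a} has moves ··a··> v1
  v1 = (d.c.(rec X. a.(d.c.X)\{a}))\{a} has moves ··d··> v2
  v2 = (c.(rec X. a.(d.c.X)\{a}))\{a} has moves ··c··> v3
  v3 = (rec X. a.(d.c.X)\{a})\{a} has moves ·
Executing ac from P (initial set {u0}):
  [1] a ⇒ {u1}
  [2] c ⇒ {u2}
  P completes σ.
Executing ac from Q (initial set {v0}):
  [1] a ⇒ {v1}
  [2] c ⇒ ∅ (Q stuck)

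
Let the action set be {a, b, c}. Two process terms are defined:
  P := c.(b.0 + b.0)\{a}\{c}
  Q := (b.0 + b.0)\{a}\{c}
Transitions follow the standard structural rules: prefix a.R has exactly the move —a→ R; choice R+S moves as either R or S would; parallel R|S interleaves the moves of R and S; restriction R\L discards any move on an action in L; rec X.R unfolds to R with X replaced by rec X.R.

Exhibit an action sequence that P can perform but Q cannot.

Reachable graph of P (3 states):
  s0 = c.(b.0 + b.0)\{a}\{c} :: —c→ s1
  s1 = (b.0 + b.0)\{a}\{c} :: —b→ s2
  s2 = 0\{a}\{c} :: stopped
Reachable graph of Q (2 states):
  t0 = (b.0 + b.0)\{a}\{c} :: —b→ t1
  t1 = 0\{a}\{c} :: stopped
Executing c from P (initial set {s0}):
  step 1 (c): {s1}
  P completes σ.
Executing c from Q (initial set {t0}):
  step 1 (c): no successor for Q

c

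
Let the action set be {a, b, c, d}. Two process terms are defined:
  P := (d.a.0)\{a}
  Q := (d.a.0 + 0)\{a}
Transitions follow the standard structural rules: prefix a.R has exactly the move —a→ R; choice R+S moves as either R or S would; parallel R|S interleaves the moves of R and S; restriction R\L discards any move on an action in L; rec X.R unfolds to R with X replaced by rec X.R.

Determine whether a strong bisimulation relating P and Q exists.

bisimilar

P's transition system — 2 states:
  s0 = (d.a.0)\{a} ⊢ —d→ s1
  s1 = (a.0)\{a} ⊢ stopped
Q's transition system — 2 states:
  t0 = (d.a.0 + 0)\{a} ⊢ —d→ t1
  t1 = (a.0)\{a} ⊢ stopped
Coarsest stable partition (strong bisimilarity classes):
  B0 = {s0, t0}
  B1 = {s1, t1}
s0 ∈ B0, t0 ∈ B0 → same block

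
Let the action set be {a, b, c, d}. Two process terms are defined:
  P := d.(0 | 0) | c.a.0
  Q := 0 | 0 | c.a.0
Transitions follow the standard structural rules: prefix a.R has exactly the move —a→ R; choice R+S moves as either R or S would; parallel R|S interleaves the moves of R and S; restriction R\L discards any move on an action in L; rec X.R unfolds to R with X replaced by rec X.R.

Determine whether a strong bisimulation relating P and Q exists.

P ≁ Q

P's transition system — 6 states:
  m0 = d.(0 | 0) | c.a.0 → =c=> m1, =d=> m2
  m1 = d.(0 | 0) | a.0 → =a=> m3, =d=> m4
  m2 = 0 | 0 | c.a.0 → =c=> m4
  m3 = d.(0 | 0) | 0 → =d=> m5
  m4 = 0 | 0 | a.0 → =a=> m5
  m5 = 0 | 0 | 0 → ∅
Q's transition system — 3 states:
  n0 = 0 | 0 | c.a.0 → =c=> n1
  n1 = 0 | 0 | a.0 → =a=> n2
  n2 = 0 | 0 | 0 → ∅
Coarsest stable partition (strong bisimilarity classes):
  B0 = {m0}
  B1 = {m1}
  B2 = {m4, n1}
  B3 = {m5, n2}
  B4 = {m3}
  B5 = {m2, n0}
m0 ∈ B0, n0 ∈ B5 → different blocks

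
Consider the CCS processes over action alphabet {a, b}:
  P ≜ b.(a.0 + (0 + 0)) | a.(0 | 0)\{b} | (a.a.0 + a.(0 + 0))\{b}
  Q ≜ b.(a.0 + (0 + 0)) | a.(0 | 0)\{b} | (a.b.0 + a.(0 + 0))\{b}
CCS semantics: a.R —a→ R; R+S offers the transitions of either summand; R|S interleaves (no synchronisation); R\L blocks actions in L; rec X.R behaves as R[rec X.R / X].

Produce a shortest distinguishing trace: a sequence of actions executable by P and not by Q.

LTS(P): 24 reachable states
  s0 = b.(a.0 + (0 + 0)) | a.(0 | 0)\{b} | (a.a.0 + a.(0 + 0))\{b} has moves -a-> s1, -a-> s2, -a-> s3, -b-> s4
  s1 = b.(a.0 + (0 + 0)) | (0 | 0)\{b} | (a.a.0 + a.(0 + 0))\{b} has moves -a-> s5, -a-> s6, -b-> s7
  s2 = b.(a.0 + (0 + 0)) | a.(0 | 0)\{b} | (0 + 0)\{b} has moves -a-> s5, -b-> s8
  s3 = b.(a.0 + (0 + 0)) | a.(0 | 0)\{b} | (a.0)\{b} has moves -a-> s6, -a-> s9, -b-> s10
  s4 = (a.0 + (0 + 0)) | a.(0 | 0)\{b} | (a.a.0 + a.(0 + 0))\{b} has moves -a-> s10, -a-> s11, -a-> s7, -a-> s8
  s5 = b.(a.0 + (0 + 0)) | (0 | 0)\{b} | (0 + 0)\{b} has moves -b-> s12
  s6 = b.(a.0 + (0 + 0)) | (0 | 0)\{b} | (a.0)\{b} has moves -a-> s13, -b-> s14
  s7 = (a.0 + (0 + 0)) | (0 | 0)\{b} | (a.a.0 + a.(0 + 0))\{b} has moves -a-> s12, -a-> s14, -a-> s15
  s8 = (a.0 + (0 + 0)) | a.(0 | 0)\{b} | (0 + 0)\{b} has moves -a-> s12, -a-> s16
  s9 = b.(a.0 + (0 + 0)) | a.(0 | 0)\{b} | 0\{b} has moves -a-> s13, -b-> s17
  s10 = (a.0 + (0 + 0)) | a.(0 | 0)\{b} | (a.0)\{b} has moves -a-> s14, -a-> s17, -a-> s18
  s11 = 0 | a.(0 | 0)\{b} | (a.a.0 + a.(0 + 0))\{b} has moves -a-> s15, -a-> s16, -a-> s18
  s12 = (a.0 + (0 + 0)) | (0 | 0)\{b} | (0 + 0)\{b} has moves -a-> s19
  s13 = b.(a.0 + (0 + 0)) | (0 | 0)\{b} | 0\{b} has moves -b-> s20
  s14 = (a.0 + (0 + 0)) | (0 | 0)\{b} | (a.0)\{b} has moves -a-> s20, -a-> s21
  s15 = 0 | (0 | 0)\{b} | (a.a.0 + a.(0 + 0))\{b} has moves -a-> s19, -a-> s21
  s16 = 0 | a.(0 | 0)\{b} | (0 + 0)\{b} has moves -a-> s19
  s17 = (a.0 + (0 + 0)) | a.(0 | 0)\{b} | 0\{b} has moves -a-> s20, -a-> s22
  s18 = 0 | a.(0 | 0)\{b} | (a.0)\{b} has moves -a-> s21, -a-> s22
  s19 = 0 | (0 | 0)\{b} | (0 + 0)\{b} has moves stopped
  s20 = (a.0 + (0 + 0)) | (0 | 0)\{b} | 0\{b} has moves -a-> s23
  s21 = 0 | (0 | 0)\{b} | (a.0)\{b} has moves -a-> s23
  s22 = 0 | a.(0 | 0)\{b} | 0\{b} has moves -a-> s23
  s23 = 0 | (0 | 0)\{b} | 0\{b} has moves stopped
LTS(Q): 18 reachable states
  t0 = b.(a.0 + (0 + 0)) | a.(0 | 0)\{b} | (a.b.0 + a.(0 + 0))\{b} has moves -a-> t1, -a-> t2, -a-> t3, -b-> t4
  t1 = b.(a.0 + (0 + 0)) | (0 | 0)\{b} | (a.b.0 + a.(0 + 0))\{b} has moves -a-> t5, -a-> t6, -b-> t7
  t2 = b.(a.0 + (0 + 0)) | a.(0 | 0)\{b} | (0 + 0)\{b} has moves -a-> t5, -b-> t8
  t3 = b.(a.0 + (0 + 0)) | a.(0 | 0)\{b} | (b.0)\{b} has moves -a-> t6, -b-> t9
  t4 = (a.0 + (0 + 0)) | a.(0 | 0)\{b} | (a.b.0 + a.(0 + 0))\{b} has moves -a-> t10, -a-> t7, -a-> t8, -a-> t9
  t5 = b.(a.0 + (0 + 0)) | (0 | 0)\{b} | (0 + 0)\{b} has moves -b-> t11
  t6 = b.(a.0 + (0 + 0)) | (0 | 0)\{b} | (b.0)\{b} has moves -b-> t12
  t7 = (a.0 + (0 + 0)) | (0 | 0)\{b} | (a.b.0 + a.(0 + 0))\{b} has moves -a-> t11, -a-> t12, -a-> t13
  t8 = (a.0 + (0 + 0)) | a.(0 | 0)\{b} | (0 + 0)\{b} has moves -a-> t11, -a-> t14
  t9 = (a.0 + (0 + 0)) | a.(0 | 0)\{b} | (b.0)\{b} has moves -a-> t12, -a-> t15
  t10 = 0 | a.(0 | 0)\{b} | (a.b.0 + a.(0 + 0))\{b} has moves -a-> t13, -a-> t14, -a-> t15
  t11 = (a.0 + (0 + 0)) | (0 | 0)\{b} | (0 + 0)\{b} has moves -a-> t16
  t12 = (a.0 + (0 + 0)) | (0 | 0)\{b} | (b.0)\{b} has moves -a-> t17
  t13 = 0 | (0 | 0)\{b} | (a.b.0 + a.(0 + 0))\{b} has moves -a-> t16, -a-> t17
  t14 = 0 | a.(0 | 0)\{b} | (0 + 0)\{b} has moves -a-> t16
  t15 = 0 | a.(0 | 0)\{b} | (b.0)\{b} has moves -a-> t17
  t16 = 0 | (0 | 0)\{b} | (0 + 0)\{b} has moves stopped
  t17 = 0 | (0 | 0)\{b} | (b.0)\{b} has moves stopped
Executing aaa from P (initial set {s0}):
  [1] a ⇒ {s1, s2, s3}
  [2] a ⇒ {s5, s6, s9}
  [3] a ⇒ {s13}
  P completes σ.
Executing aaa from Q (initial set {t0}):
  [1] a ⇒ {t1, t2, t3}
  [2] a ⇒ {t5, t6}
  [3] a ⇒ ∅ (Q stuck)

aaa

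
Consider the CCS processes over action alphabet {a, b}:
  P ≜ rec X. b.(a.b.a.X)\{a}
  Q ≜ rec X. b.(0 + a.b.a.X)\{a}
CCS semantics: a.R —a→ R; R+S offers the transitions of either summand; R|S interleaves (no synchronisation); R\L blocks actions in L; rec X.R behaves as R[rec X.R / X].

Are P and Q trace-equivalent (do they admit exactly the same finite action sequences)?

Reachable graph of P (2 states):
  p0 = rec X. b.(a.b.a.X)\{a} → -b-> p1
  p1 = (a.b.a.(rec X. b.(a.b.a.X)\{a}))\{a} → stopped
Reachable graph of Q (2 states):
  q0 = rec X. b.(0 + a.b.a.X)\{a} → -b-> q1
  q1 = (0 + a.b.a.(rec X. b.(0 + a.b.a.X)\{a}))\{a} → stopped
Coarsest stable partition (strong bisimilarity classes):
  B0 = {p0, q0}
  B1 = {p1, q1}
p0 ∈ B0, q0 ∈ B0 → same block
Bisimilar ⇒ trace-equivalent.

trace-equivalent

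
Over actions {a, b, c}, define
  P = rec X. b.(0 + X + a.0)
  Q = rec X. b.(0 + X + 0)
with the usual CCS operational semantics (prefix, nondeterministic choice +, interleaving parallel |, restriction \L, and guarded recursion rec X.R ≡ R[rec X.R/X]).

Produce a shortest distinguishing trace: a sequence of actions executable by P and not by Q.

ba

P's transition system — 3 states:
  p0 = rec X. b.(0 + X + a.0) | --b--▸ p1
  p1 = 0 + (rec X. b.(0 + X + a.0)) + a.0 | --a--▸ p2, --b--▸ p1
  p2 = 0 | (no moves)
Q's transition system — 2 states:
  q0 = rec X. b.(0 + X + 0) | --b--▸ q1
  q1 = 0 + (rec X. b.(0 + X + 0)) + 0 | --b--▸ q1
Run σ = ⟨ba⟩ on P: start {p0}
  [1] b ⇒ {p1}
  [2] a ⇒ {p2}
  P completes σ.
Run σ = ⟨ba⟩ on Q: start {q0}
  [1] b ⇒ {q1}
  [2] a ⇒ ∅  — Q cannot continue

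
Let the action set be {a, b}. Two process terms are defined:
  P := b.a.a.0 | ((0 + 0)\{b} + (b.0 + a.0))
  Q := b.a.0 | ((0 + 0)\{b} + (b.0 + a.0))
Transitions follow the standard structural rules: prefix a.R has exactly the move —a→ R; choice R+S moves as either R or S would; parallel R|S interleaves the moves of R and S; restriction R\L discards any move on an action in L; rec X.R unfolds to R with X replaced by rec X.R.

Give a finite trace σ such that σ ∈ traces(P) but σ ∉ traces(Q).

LTS(P): 8 reachable states
  u0 = b.a.a.0 | ((0 + 0)\{b} + (b.0 + a.0)) | =a=> u1, =b=> u1, =b=> u2
  u1 = b.a.a.0 | 0 | =b=> u3
  u2 = a.a.0 | ((0 + 0)\{b} + (b.0 + a.0)) | =a=> u3, =a=> u4, =b=> u3
  u3 = a.a.0 | 0 | =a=> u5
  u4 = a.0 | ((0 + 0)\{b} + (b.0 + a.0)) | =a=> u5, =a=> u6, =b=> u5
  u5 = a.0 | 0 | =a=> u7
  u6 = 0 | ((0 + 0)\{b} + (b.0 + a.0)) | =a=> u7, =b=> u7
  u7 = 0 | 0 | ∅
LTS(Q): 6 reachable states
  v0 = b.a.0 | ((0 + 0)\{b} + (b.0 + a.0)) | =a=> v1, =b=> v1, =b=> v2
  v1 = b.a.0 | 0 | =b=> v3
  v2 = a.0 | ((0 + 0)\{b} + (b.0 + a.0)) | =a=> v3, =a=> v4, =b=> v3
  v3 = a.0 | 0 | =a=> v5
  v4 = 0 | ((0 + 0)\{b} + (b.0 + a.0)) | =a=> v5, =b=> v5
  v5 = 0 | 0 | ∅
Executing abaa from P (initial set {u0}):
  after a @ step 1: {u1}
  after b @ step 2: {u3}
  after a @ step 3: {u5}
  after a @ step 4: {u7}
  — P admits the full trace.
Executing abaa from Q (initial set {v0}):
  after a @ step 1: {v1}
  after b @ step 2: {v3}
  after a @ step 3: {v5}
  after a @ step 4: no successor for Q

abaa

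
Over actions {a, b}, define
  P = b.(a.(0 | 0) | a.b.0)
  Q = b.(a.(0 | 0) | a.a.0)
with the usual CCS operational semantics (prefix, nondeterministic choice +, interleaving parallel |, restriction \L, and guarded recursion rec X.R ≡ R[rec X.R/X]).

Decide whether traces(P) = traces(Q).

trace-distinct — witness ⟨bab⟩

LTS(P): 7 reachable states
  m0 = b.(a.(0 | 0) | a.b.0) has moves ··b··> m1
  m1 = a.(0 | 0) | a.b.0 has moves ··a··> m2, ··a··> m3
  m2 = 0 | 0 | a.b.0 has moves ··a··> m4
  m3 = a.(0 | 0) | b.0 has moves ··a··> m4, ··b··> m5
  m4 = 0 | 0 | b.0 has moves ··b··> m6
  m5 = a.(0 | 0) | 0 has moves ··a··> m6
  m6 = 0 | 0 | 0 has moves ∅
LTS(Q): 7 reachable states
  n0 = b.(a.(0 | 0) | a.a.0) has moves ··b··> n1
  n1 = a.(0 | 0) | a.a.0 has moves ··a··> n2, ··a··> n3
  n2 = 0 | 0 | a.a.0 has moves ··a··> n4
  n3 = a.(0 | 0) | a.0 has moves ··a··> n4, ··a··> n5
  n4 = 0 | 0 | a.0 has moves ··a··> n6
  n5 = a.(0 | 0) | 0 has moves ··a··> n6
  n6 = 0 | 0 | 0 has moves ∅
Executing bab from P (initial set {m0}):
  after b @ step 1: {m1}
  after a @ step 2: {m2, m3}
  after b @ step 3: {m5}
  P completes σ.
Executing bab from Q (initial set {n0}):
  after b @ step 1: {n1}
  after a @ step 2: {n2, n3}
  after b @ step 3: ∅  — Q cannot continue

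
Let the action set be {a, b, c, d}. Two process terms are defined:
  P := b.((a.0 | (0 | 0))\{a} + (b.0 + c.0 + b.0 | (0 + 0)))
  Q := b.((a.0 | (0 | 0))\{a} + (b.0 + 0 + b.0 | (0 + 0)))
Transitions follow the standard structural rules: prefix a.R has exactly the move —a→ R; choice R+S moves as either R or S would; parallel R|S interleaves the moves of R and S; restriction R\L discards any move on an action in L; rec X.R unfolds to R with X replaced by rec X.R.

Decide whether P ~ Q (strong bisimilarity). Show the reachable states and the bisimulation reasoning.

LTS(P): 4 reachable states
  m0 = b.((a.0 | (0 | 0))\{a} + (b.0 + c.0 + b.0 | (0 + 0))) has moves ··b··> m1
  m1 = (a.0 | (0 | 0))\{a} + (b.0 + c.0 + b.0 | (0 + 0)) has moves ··b··> m2, ··b··> m3, ··c··> m2
  m2 = 0 has moves deadlocked
  m3 = 0 | (0 + 0) has moves deadlocked
LTS(Q): 4 reachable states
  n0 = b.((a.0 | (0 | 0))\{a} + (b.0 + 0 + b.0 | (0 + 0))) has moves ··b··> n1
  n1 = (a.0 | (0 | 0))\{a} + (b.0 + 0 + b.0 | (0 + 0)) has moves ··b··> n2, ··b··> n3
  n2 = 0 has moves deadlocked
  n3 = 0 | (0 + 0) has moves deadlocked
Partition-refinement fixed point:
  B0 = {m0}
  B1 = {m1}
  B2 = {m2, m3, n2, n3}
  B3 = {n0}
  B4 = {n1}
m0 ∈ B0, n0 ∈ B3 → different blocks

NO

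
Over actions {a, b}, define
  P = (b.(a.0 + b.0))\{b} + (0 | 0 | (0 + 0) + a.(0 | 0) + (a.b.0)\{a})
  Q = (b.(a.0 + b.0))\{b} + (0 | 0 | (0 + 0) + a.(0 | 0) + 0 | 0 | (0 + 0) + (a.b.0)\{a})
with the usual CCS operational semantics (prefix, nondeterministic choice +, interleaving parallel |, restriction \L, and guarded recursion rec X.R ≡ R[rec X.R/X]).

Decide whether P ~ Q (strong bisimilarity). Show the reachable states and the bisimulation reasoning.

bisimilar

LTS(P): 2 reachable states
  p0 = (b.(a.0 + b.0))\{b} + (0 | 0 | (0 + 0) + a.(0 | 0) + (a.b.0)\{a}) has moves ··a··> p1
  p1 = 0 | 0 has moves ·
LTS(Q): 2 reachable states
  q0 = (b.(a.0 + b.0))\{b} + (0 | 0 | (0 + 0) + a.(0 | 0) + 0 | 0 | (0 + 0) + (a.b.0)\{a}) has moves ··a··> q1
  q1 = 0 | 0 has moves ·
Bisimilarity quotient blocks:
  B0 = {p0, q0}
  B1 = {p1, q1}
p0 ∈ B0, q0 ∈ B0 → same block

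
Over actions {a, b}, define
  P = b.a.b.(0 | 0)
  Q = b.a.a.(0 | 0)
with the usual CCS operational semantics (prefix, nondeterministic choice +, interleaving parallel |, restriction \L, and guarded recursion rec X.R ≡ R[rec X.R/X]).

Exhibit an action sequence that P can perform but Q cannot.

bab

P's transition system — 4 states:
  p0 = b.a.b.(0 | 0) | =b=> p1
  p1 = a.b.(0 | 0) | =a=> p2
  p2 = b.(0 | 0) | =b=> p3
  p3 = 0 | 0 | deadlocked
Q's transition system — 4 states:
  q0 = b.a.a.(0 | 0) | =b=> q1
  q1 = a.a.(0 | 0) | =a=> q2
  q2 = a.(0 | 0) | =a=> q3
  q3 = 0 | 0 | deadlocked
Trace ⟨bab⟩ through P, begin at {p0}:
  after b @ step 1: {p1}
  after a @ step 2: {p2}
  after b @ step 3: {p3}
  ✓ P
Trace ⟨bab⟩ through Q, begin at {q0}:
  after b @ step 1: {q1}
  after a @ step 2: {q2}
  after b @ step 3: no successor for Q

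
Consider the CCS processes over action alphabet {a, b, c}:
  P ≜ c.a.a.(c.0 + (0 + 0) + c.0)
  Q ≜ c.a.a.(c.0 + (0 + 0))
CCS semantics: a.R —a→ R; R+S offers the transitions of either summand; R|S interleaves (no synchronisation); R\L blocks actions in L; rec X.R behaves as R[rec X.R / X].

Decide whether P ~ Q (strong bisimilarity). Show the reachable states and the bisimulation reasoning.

P's transition system — 5 states:
  s0 = c.a.a.(c.0 + (0 + 0) + c.0) has moves ··c··> s1
  s1 = a.a.(c.0 + (0 + 0) + c.0) has moves ··a··> s2
  s2 = a.(c.0 + (0 + 0) + c.0) has moves ··a··> s3
  s3 = c.0 + (0 + 0) + c.0 has moves ··c··> s4
  s4 = 0 has moves ∅
Q's transition system — 5 states:
  t0 = c.a.a.(c.0 + (0 + 0)) has moves ··c··> t1
  t1 = a.a.(c.0 + (0 + 0)) has moves ··a··> t2
  t2 = a.(c.0 + (0 + 0)) has moves ··a··> t3
  t3 = c.0 + (0 + 0) has moves ··c··> t4
  t4 = 0 has moves ∅
Coarsest stable partition (strong bisimilarity classes):
  B0 = {s0, t0}
  B1 = {s1, t1}
  B2 = {s2, t2}
  B3 = {s3, t3}
  B4 = {s4, t4}
s0 ∈ B0, t0 ∈ B0 → same block

P ~ Q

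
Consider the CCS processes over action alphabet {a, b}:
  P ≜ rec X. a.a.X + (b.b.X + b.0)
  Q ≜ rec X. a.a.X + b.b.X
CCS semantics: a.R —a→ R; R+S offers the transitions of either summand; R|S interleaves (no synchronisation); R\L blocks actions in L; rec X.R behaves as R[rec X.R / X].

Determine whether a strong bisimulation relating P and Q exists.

P ≁ Q

Reachable graph of P (4 states):
  s0 = rec X. a.a.X + (b.b.X + b.0) ⊢ =a=> s1, =b=> s2, =b=> s3
  s1 = a.(rec X. a.a.X + (b.b.X + b.0)) ⊢ =a=> s0
  s2 = 0 ⊢ ·
  s3 = b.(rec X. a.a.X + (b.b.X + b.0)) ⊢ =b=> s0
Reachable graph of Q (3 states):
  t0 = rec X. a.a.X + b.b.X ⊢ =a=> t1, =b=> t2
  t1 = a.(rec X. a.a.X + b.b.X) ⊢ =a=> t0
  t2 = b.(rec X. a.a.X + b.b.X) ⊢ =b=> t0
Bisimilarity quotient blocks:
  B0 = {s0}
  B1 = {s1}
  B2 = {s3}
  B3 = {s2}
  B4 = {t0}
  B5 = {t1}
  B6 = {t2}
s0 ∈ B0, t0 ∈ B4 → different blocks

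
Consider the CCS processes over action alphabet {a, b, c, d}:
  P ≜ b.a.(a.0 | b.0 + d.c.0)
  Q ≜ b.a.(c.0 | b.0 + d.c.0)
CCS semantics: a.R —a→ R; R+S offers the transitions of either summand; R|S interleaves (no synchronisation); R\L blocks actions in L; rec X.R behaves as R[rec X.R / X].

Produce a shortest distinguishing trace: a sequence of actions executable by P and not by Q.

P's transition system — 8 states:
  m0 = b.a.(a.0 | b.0 + d.c.0) | -b-> m1
  m1 = a.(a.0 | b.0 + d.c.0) | -a-> m2
  m2 = a.0 | b.0 + d.c.0 | -a-> m3, -b-> m4, -d-> m5
  m3 = 0 | b.0 | -b-> m6
  m4 = a.0 | 0 | -a-> m6
  m5 = c.0 | -c-> m7
  m6 = 0 | 0 | deadlocked
  m7 = 0 | deadlocked
Q's transition system — 8 states:
  n0 = b.a.(c.0 | b.0 + d.c.0) | -b-> n1
  n1 = a.(c.0 | b.0 + d.c.0) | -a-> n2
  n2 = c.0 | b.0 + d.c.0 | -b-> n3, -c-> n4, -d-> n5
  n3 = c.0 | 0 | -c-> n6
  n4 = 0 | b.0 | -b-> n6
  n5 = c.0 | -c-> n7
  n6 = 0 | 0 | deadlocked
  n7 = 0 | deadlocked
Run σ = ⟨baa⟩ on P: start {m0}
  [1] b ⇒ {m1}
  [2] a ⇒ {m2}
  [3] a ⇒ {m3}
  — P admits the full trace.
Run σ = ⟨baa⟩ on Q: start {n0}
  [1] b ⇒ {n1}
  [2] a ⇒ {n2}
  [3] a ⇒ no successor for Q

baa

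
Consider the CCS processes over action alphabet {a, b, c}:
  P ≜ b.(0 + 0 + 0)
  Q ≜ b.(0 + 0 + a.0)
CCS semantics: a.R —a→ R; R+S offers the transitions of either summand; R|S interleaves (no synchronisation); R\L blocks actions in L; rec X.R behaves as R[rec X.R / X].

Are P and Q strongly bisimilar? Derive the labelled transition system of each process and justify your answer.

NO

Reachable graph of P (2 states):
  s0 = b.(0 + 0 + 0) :: —b→ s1
  s1 = 0 + 0 + 0 :: (no moves)
Reachable graph of Q (3 states):
  t0 = b.(0 + 0 + a.0) :: —b→ t1
  t1 = 0 + 0 + a.0 :: —a→ t2
  t2 = 0 :: (no moves)
Partition-refinement fixed point:
  B0 = {s0}
  B1 = {s1, t2}
  B2 = {t0}
  B3 = {t1}
s0 ∈ B0, t0 ∈ B2 → different blocks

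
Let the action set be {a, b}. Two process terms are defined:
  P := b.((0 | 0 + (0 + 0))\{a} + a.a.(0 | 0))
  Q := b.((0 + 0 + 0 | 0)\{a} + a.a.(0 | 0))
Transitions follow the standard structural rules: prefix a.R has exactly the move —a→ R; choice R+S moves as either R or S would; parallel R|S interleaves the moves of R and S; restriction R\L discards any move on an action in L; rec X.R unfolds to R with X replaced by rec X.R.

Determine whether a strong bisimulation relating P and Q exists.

P's transition system — 4 states:
  u0 = b.((0 | 0 + (0 + 0))\{a} + a.a.(0 | 0)) | =b=> u1
  u1 = (0 | 0 + (0 + 0))\{a} + a.a.(0 | 0) | =a=> u2
  u2 = a.(0 | 0) | =a=> u3
  u3 = 0 | 0 | ∅
Q's transition system — 4 states:
  v0 = b.((0 + 0 + 0 | 0)\{a} + a.a.(0 | 0)) | =b=> v1
  v1 = (0 + 0 + 0 | 0)\{a} + a.a.(0 | 0) | =a=> v2
  v2 = a.(0 | 0) | =a=> v3
  v3 = 0 | 0 | ∅
Bisimilarity quotient blocks:
  B0 = {u0, v0}
  B1 = {u1, v1}
  B2 = {u2, v2}
  B3 = {u3, v3}
u0 ∈ B0, v0 ∈ B0 → same block

YES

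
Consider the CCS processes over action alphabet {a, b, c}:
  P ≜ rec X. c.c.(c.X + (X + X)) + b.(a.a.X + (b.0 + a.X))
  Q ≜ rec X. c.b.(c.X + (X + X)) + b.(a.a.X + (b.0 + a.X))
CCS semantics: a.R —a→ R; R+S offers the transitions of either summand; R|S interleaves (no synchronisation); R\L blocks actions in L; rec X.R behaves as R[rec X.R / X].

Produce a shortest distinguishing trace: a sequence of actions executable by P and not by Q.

P's transition system — 6 states:
  s0 = rec X. c.c.(c.X + (X + X)) + b.(a.a.X + (b.0 + a.X)) :: —b→ s1, —c→ s2
  s1 = a.a.(rec X. c.c.(c.X + (X + X)) + b.(a.a.X + (b.0 + a.X))) + (b.0 + a.(rec X. c.c.(c.X + (X + X)) + b.(a.a.X + (b.0 + a.X)))) :: —a→ s0, —a→ s3, —b→ s4
  s2 = c.(c.(rec X. c.c.(c.X + (X + X)) + b.(a.a.X + (b.0 + a.X))) + ((rec X. c.c.(c.X + (X + X)) + b.(a.a.X + (b.0 + a.X))) + (rec X. c.c.(c.X + (X + X)) + b.(a.a.X + (b.0 + a.X))))) :: —c→ s5
  s3 = a.(rec X. c.c.(c.X + (X + X)) + b.(a.a.X + (b.0 + a.X))) :: —a→ s0
  s4 = 0 :: (no moves)
  s5 = c.(rec X. c.c.(c.X + (X + X)) + b.(a.a.X + (b.0 + a.X))) + ((rec X. c.c.(c.X + (X + X)) + b.(a.a.X + (b.0 + a.X))) + (rec X. c.c.(c.X + (X + X)) + b.(a.a.X + (b.0 + a.X)))) :: —b→ s1, —c→ s0, —c→ s2
Q's transition system — 6 states:
  t0 = rec X. c.b.(c.X + (X + X)) + b.(a.a.X + (b.0 + a.X)) :: —b→ t1, —c→ t2
  t1 = a.a.(rec X. c.b.(c.X + (X + X)) + b.(a.a.X + (b.0 + a.X))) + (b.0 + a.(rec X. c.b.(c.X + (X + X)) + b.(a.a.X + (b.0 + a.X)))) :: —a→ t0, —a→ t3, —b→ t4
  t2 = b.(c.(rec X. c.b.(c.X + (X + X)) + b.(a.a.X + (b.0 + a.X))) + ((rec X. c.b.(c.X + (X + X)) + b.(a.a.X + (b.0 + a.X))) + (rec X. c.b.(c.X + (X + X)) + b.(a.a.X + (b.0 + a.X))))) :: —b→ t5
  t3 = a.(rec X. c.b.(c.X + (X + X)) + b.(a.a.X + (b.0 + a.X))) :: —a→ t0
  t4 = 0 :: (no moves)
  t5 = c.(rec X. c.b.(c.X + (X + X)) + b.(a.a.X + (b.0 + a.X))) + ((rec X. c.b.(c.X + (X + X)) + b.(a.a.X + (b.0 + a.X))) + (rec X. c.b.(c.X + (X + X)) + b.(a.a.X + (b.0 + a.X)))) :: —b→ t1, —c→ t0, —c→ t2
Run σ = ⟨cc⟩ on P: start {s0}
  [1] c ⇒ {s2}
  [2] c ⇒ {s5}
  P completes σ.
Run σ = ⟨cc⟩ on Q: start {t0}
  [1] c ⇒ {t2}
  [2] c ⇒ ∅ (Q stuck)

cc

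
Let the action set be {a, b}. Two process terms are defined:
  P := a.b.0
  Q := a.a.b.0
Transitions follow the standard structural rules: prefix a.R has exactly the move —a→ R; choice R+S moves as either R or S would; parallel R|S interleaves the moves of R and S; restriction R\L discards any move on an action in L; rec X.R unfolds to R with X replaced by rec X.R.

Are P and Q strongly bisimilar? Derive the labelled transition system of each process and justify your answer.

LTS(P): 3 reachable states
  p0 = a.b.0 → —a→ p1
  p1 = b.0 → —b→ p2
  p2 = 0 → (no moves)
LTS(Q): 4 reachable states
  q0 = a.a.b.0 → —a→ q1
  q1 = a.b.0 → —a→ q2
  q2 = b.0 → —b→ q3
  q3 = 0 → (no moves)
Partition-refinement fixed point:
  B0 = {p0, q1}
  B1 = {p1, q2}
  B2 = {p2, q3}
  B3 = {q0}
p0 ∈ B0, q0 ∈ B3 → different blocks

P ≁ Q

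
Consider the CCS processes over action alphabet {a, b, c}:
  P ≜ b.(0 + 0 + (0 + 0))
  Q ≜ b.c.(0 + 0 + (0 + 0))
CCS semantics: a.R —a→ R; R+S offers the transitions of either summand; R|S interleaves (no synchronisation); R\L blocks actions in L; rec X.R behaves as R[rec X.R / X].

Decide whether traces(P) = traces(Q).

LTS(P): 2 reachable states
  p0 = b.(0 + 0 + (0 + 0)) ⊢ --b--▸ p1
  p1 = 0 + 0 + (0 + 0) ⊢ (no moves)
LTS(Q): 3 reachable states
  q0 = b.c.(0 + 0 + (0 + 0)) ⊢ --b--▸ q1
  q1 = c.(0 + 0 + (0 + 0)) ⊢ --c--▸ q2
  q2 = 0 + 0 + (0 + 0) ⊢ (no moves)
Trace ⟨bc⟩ through Q, begin at {q0}:
  step 1 (b): {q1}
  step 2 (c): {q2}
  — Q admits the full trace.
Trace ⟨bc⟩ through P, begin at {p0}:
  step 1 (b): {p1}
  step 2 (c): ∅  — P cannot continue

trace-distinct — witness ⟨bc⟩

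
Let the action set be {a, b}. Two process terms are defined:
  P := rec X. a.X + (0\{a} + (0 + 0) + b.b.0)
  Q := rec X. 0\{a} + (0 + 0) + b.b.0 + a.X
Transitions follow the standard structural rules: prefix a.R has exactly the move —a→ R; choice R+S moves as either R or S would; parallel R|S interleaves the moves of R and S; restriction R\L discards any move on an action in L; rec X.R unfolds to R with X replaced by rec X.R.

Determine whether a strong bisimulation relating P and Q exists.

P's transition system — 3 states:
  u0 = rec X. a.X + (0\{a} + (0 + 0) + b.b.0) ⊢ ··a··> u0, ··b··> u1
  u1 = b.0 ⊢ ··b··> u2
  u2 = 0 ⊢ deadlocked
Q's transition system — 3 states:
  v0 = rec X. 0\{a} + (0 + 0) + b.b.0 + a.X ⊢ ··a··> v0, ··b··> v1
  v1 = b.0 ⊢ ··b··> v2
  v2 = 0 ⊢ deadlocked
Coarsest stable partition (strong bisimilarity classes):
  B0 = {u0, v0}
  B1 = {u1, v1}
  B2 = {u2, v2}
u0 ∈ B0, v0 ∈ B0 → same block

bisimilar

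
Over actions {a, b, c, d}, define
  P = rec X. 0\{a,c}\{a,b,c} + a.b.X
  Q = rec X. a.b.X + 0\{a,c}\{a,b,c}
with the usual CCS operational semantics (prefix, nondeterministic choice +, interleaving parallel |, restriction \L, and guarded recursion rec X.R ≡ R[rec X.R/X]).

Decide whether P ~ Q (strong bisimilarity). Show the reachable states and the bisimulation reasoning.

LTS(P): 2 reachable states
  p0 = rec X. 0\{a,c}\{a,b,c} + a.b.X | =a=> p1
  p1 = b.(rec X. 0\{a,c}\{a,b,c} + a.b.X) | =b=> p0
LTS(Q): 2 reachable states
  q0 = rec X. a.b.X + 0\{a,c}\{a,b,c} | =a=> q1
  q1 = b.(rec X. a.b.X + 0\{a,c}\{a,b,c}) | =b=> q0
Bisimilarity quotient blocks:
  B0 = {p0, q0}
  B1 = {p1, q1}
p0 ∈ B0, q0 ∈ B0 → same block

P ~ Q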